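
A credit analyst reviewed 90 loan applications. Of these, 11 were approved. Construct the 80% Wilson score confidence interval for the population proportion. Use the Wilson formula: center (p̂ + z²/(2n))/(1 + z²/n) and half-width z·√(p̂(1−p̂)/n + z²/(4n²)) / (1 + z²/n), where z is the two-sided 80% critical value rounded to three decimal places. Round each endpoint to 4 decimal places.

(0.0846, 0.1734)

p̂ = 11/90 = 0.12222; z = 1.282, so z² = 1.643524.
1 + z²/n = 1.018261.
Center = (0.12222 + 0.009131)/1.018261 = 0.12900.
Radicand: p̂(1−p̂)/n + z²/(4n²) = 0.001192044 + 0.000050726 = 0.001242770.
Half-width = z·√(radicand)/denom = 1.282·0.035253/1.018261 = 0.04438.
Interval: 0.12900 ± 0.04438 → (0.0846, 0.1734).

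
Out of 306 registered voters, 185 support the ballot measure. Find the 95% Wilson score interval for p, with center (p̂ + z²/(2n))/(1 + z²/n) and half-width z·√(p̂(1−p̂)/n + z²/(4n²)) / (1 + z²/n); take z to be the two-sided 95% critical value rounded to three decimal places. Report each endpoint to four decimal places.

(0.5488, 0.6577)

Here p̂ = 185/306 = 0.60458 and z = 1.960 (z² = 3.841600).
Denominator 1 + z²/n = 1 + 3.841600/306 = 1.012554.
Adjusted center: (0.60458 + z²/(2n))/1.012554 = 0.60328.
Radicand: p̂(1−p̂)/n + z²/(4n²) = 0.000781255 + 0.000010257 = 0.000791512.
Half-width = 1.960·√0.000791512/1.012554 = 0.05446.
CI: 0.60328 ± 0.05446 = (0.5488, 0.6577).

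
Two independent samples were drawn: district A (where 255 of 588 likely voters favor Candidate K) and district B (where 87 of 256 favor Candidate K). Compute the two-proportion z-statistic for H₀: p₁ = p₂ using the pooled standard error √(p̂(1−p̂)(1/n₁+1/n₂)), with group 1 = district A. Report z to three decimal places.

z = 2.552

p̂₁ = 255/588 = 0.43367, p̂₂ = 87/256 = 0.33984.
Pooling: p̂ = 342/844 = 0.40521.
SE = √[p̂(1−p̂)(1/n₁+1/n₂)] = √[0.40521·0.59479·(1/588+1/256)] ≈ 0.036761.
z = 0.09383/0.036761 = 2.552.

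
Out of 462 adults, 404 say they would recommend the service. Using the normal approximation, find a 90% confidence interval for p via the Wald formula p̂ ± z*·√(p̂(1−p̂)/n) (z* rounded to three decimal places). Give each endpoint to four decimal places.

Sample proportion p̂ = 404/462 = 0.87446.
SE = √(p̂(1−p̂)/n) = √(0.109781/462) = 0.015415.
z* = 1.645 at the 90% level.
Margin of error: 1.645 × 0.015415 = 0.02536.
Interval: 0.87446 ± 0.02536 → (0.8491, 0.8998).

(0.8491, 0.8998)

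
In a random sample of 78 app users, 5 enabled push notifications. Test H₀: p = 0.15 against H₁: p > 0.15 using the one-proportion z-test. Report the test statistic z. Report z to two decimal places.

p̂ = 5/78 = 0.06410.
Null standard error: √(0.15·0.85/78) = √0.001634615 = 0.040430.
z = (0.06410 − 0.15)/0.040430 = -0.08590/0.040430 = -2.12.

z = -2.12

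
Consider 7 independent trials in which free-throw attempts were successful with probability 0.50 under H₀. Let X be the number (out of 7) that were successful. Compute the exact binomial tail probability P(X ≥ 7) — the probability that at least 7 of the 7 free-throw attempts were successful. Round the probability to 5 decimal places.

P = 0.00781

X ~ Binomial(n=7, p=0.50).
P(X ≥ 7) = C(7,7)·0.50^7·0.50^0.
= 0.007812 = 0.00781.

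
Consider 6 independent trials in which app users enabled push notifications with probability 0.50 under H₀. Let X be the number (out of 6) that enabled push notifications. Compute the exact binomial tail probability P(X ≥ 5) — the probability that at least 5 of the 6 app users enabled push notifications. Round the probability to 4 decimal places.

X ~ Binomial(n=6, p=0.50).
P(X ≥ 5) = C(6,5)·0.50^5·0.50^1 + C(6,6)·0.50^6·0.50^0.
= 0.093750 + 0.015625 = 0.1094.

P = 0.1094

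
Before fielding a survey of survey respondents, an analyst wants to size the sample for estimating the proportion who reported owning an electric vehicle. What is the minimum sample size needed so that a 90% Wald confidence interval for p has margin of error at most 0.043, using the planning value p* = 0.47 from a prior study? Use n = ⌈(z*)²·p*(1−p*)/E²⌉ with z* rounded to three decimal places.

n = 365

The 90% critical value is z* = 1.645.
p*(1−p*) = 0.2491.
(z*)²·p*(1−p*)/E² = 2.706025·0.2491/0.001849 = 364.560.
Rounding up, n = 365.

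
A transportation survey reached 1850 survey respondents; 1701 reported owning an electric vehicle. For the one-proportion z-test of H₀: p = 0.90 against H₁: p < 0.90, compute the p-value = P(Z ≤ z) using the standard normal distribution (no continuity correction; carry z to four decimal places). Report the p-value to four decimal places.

Sample proportion p̂ = 1701/1850 = 0.91946.
Null standard error: √(0.90·0.10/1850) = √0.000048649 = 0.006975.
Test statistic (full precision, shown to 4 dp): z = (1701/1850 − 0.90)/SE₀ ≈ 2.7899.
p-value = P(Z ≤ z) with z = 2.7899 → 0.9974.

p-value = 0.9974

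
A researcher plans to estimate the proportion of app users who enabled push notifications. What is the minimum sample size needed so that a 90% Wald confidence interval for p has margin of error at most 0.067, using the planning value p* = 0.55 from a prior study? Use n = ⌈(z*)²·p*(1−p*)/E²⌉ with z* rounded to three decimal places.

The 90% critical value is z* = 1.645.
p*(1−p*) = 0.55·0.45 = 0.2475.
Required n before rounding: 2.706025 × 0.2475 / 0.067² = 149.196.
Rounding up, n = 150.

n = 150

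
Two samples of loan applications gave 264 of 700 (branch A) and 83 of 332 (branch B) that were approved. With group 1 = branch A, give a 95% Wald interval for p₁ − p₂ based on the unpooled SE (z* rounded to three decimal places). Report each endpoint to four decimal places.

p̂₁ = 0.37714, p̂₂ = 0.25000, so the observed difference is 0.12714.
SE = √(0.000335580 + 0.000564759) = √0.000900339 = 0.030006.
z* = 1.960 at the 95% level. Margin of error = 0.05881.
CI: 0.12714 ± 0.05881 = (0.0683, 0.1860).

(0.0683, 0.1860)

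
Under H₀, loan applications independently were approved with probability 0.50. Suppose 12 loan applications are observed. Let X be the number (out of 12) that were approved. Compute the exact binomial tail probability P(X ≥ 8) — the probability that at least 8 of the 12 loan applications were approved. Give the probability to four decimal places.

P = 0.1938

X ~ Binomial(n=12, p=0.50).
P(X ≥ 8) = Σ_{j=8}^{12} C(12,j)·0.50^j·0.50^{12−j}.
= 0.120850 + 0.053711 + 0.016113 + 0.002930 + 0.000244 = 0.1938.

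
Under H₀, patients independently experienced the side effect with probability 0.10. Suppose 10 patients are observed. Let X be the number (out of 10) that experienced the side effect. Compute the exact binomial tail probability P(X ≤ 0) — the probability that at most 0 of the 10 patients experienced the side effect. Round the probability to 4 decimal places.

P = 0.3487

X is binomial with n = 10 and p = 0.10.
P(X ≤ 0) = C(10,0)·0.10^0·0.90^10.
= 0.348678 = 0.3487.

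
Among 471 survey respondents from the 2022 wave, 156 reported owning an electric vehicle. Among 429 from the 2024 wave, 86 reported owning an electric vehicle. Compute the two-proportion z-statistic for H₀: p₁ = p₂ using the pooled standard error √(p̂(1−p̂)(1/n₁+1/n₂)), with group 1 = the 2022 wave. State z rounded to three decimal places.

z = 4.418

p̂₁ = 156/471 = 0.33121, p̂₂ = 86/429 = 0.20047.
Pooled p̂ = (156+86)/(471+429) = 242/900 = 0.26889.
Pooled SE = √[0.1965877·0.00445414] ≈ 0.029591.
z = 0.13074/0.029591 = 4.418.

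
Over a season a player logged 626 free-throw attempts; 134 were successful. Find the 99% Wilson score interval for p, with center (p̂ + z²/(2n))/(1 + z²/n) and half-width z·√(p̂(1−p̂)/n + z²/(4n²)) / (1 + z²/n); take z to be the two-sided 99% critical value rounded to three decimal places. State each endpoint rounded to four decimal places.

(0.1749, 0.2592)

Here p̂ = 134/626 = 0.21406 and z = 2.576 (z² = 6.635776).
1 + z²/n = 1.010600.
Adjusted center: (0.21406 + z²/(2n))/1.010600 = 0.21706.
Radicand: p̂(1−p̂)/n + z²/(4n²) = 0.000268749 + 0.000004233 = 0.000272982.
Half-width = z·√(radicand)/denom = 2.576·0.016522/1.010600 = 0.04211.
Interval: 0.21706 ± 0.04211 → (0.1749, 0.2592).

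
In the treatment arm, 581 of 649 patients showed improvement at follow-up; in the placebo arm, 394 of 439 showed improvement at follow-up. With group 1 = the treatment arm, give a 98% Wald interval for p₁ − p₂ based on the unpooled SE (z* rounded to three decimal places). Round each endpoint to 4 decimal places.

(-0.0460, 0.0415)

p̂₁ = 0.89522, p̂₂ = 0.89749, so the observed difference is -0.00227.
Unpooled SE = √(p̂₁(1−p̂₁)/n₁ + p̂₂(1−p̂₂)/n₂) = √(0.000144528 + 0.000209563) = 0.018817.
The 98% critical value is z* = 2.326. Margin = 2.326·0.018817 = 0.04377.
CI: -0.00227 ± 0.04377 = (-0.0460, 0.0415).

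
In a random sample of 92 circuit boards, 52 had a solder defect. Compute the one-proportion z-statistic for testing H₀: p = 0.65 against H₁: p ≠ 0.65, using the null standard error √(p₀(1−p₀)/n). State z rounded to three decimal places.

z = -1.705

With x = 52 successes in n = 92, p̂ = 0.56522.
Null standard error: √(0.65·0.35/92) = √0.002472826 = 0.049728.
z = (p̂ − p₀)/SE = (0.56522 − 0.65)/0.049728 = -1.705.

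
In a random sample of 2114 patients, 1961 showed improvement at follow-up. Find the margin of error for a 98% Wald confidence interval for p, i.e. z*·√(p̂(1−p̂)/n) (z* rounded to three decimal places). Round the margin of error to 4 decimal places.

Sample proportion p̂ = 1961/2114 = 0.92763.
Standard error of p̂: √(0.067137/2114) = √0.000031758 = 0.005635.
z* = 2.326 at the 98% level.
Margin of error = z*·SE = 2.326 × 0.005635 = 0.0131.

ME = 0.0131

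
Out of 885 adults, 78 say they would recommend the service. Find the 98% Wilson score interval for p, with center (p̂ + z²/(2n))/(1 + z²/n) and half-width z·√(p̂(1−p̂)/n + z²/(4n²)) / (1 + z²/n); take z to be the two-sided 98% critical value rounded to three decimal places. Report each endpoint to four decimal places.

Here p̂ = 78/885 = 0.08814 and z = 2.326 (z² = 5.410276).
Denominator 1 + z²/n = 1 + 5.410276/885 = 1.006113.
Adjusted center: (0.08814 + z²/(2n))/1.006113 = 0.09064.
Radicand: p̂(1−p̂)/n + z²/(4n²) = 0.000090811 + 0.000001727 = 0.000092538.
Half-width = z·√(radicand)/denom = 2.326·0.009620/1.006113 = 0.02224.
Interval: 0.09064 ± 0.02224 → (0.0684, 0.1129).

(0.0684, 0.1129)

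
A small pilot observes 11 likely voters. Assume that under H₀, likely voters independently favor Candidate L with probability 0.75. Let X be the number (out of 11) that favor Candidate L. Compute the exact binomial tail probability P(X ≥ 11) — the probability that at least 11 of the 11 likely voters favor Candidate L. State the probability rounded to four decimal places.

X ~ Binomial(n=11, p=0.75).
P(X ≥ 11) = C(11,11)·0.75^11·0.25^0.
= 0.042235 = 0.0422.

P = 0.0422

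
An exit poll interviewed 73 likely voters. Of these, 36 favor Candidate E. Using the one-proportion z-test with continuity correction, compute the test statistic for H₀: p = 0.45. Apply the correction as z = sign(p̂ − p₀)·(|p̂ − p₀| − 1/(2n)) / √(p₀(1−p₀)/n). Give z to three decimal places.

p̂ = 36/73 = 0.49315. p̂ − p₀ = 0.043151.
1/(2n) = 0.006849.
Corrected numerator: |0.043151| − 0.006849 = 0.036302.
SE₀ = √(0.45·0.55/73) = 0.058227.
z = +0.036302/0.058227 = 0.623.

z = 0.623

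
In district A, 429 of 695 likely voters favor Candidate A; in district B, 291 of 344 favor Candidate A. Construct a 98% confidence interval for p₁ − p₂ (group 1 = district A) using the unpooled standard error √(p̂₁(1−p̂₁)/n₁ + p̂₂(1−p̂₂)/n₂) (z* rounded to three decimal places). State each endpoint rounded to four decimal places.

(-0.2910, -0.1663)

p̂₁ = 429/695 = 0.61727, p̂₂ = 291/344 = 0.84593; p̂₁ − p̂₂ = -0.22866.
Unpooled SE = √(p̂₁(1−p̂₁)/n₁ + p̂₂(1−p̂₂)/n₂) = √(0.000339926 + 0.000378873) = 0.026810.
For 98% confidence, z* = 2.326. Margin of error = 0.06236.
Interval: -0.22866 ± 0.06236 → (-0.2910, -0.1663).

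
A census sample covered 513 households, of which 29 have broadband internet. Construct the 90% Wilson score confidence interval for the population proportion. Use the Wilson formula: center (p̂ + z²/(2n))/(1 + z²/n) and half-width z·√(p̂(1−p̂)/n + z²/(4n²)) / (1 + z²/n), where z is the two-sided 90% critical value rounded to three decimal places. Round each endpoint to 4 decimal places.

(0.0420, 0.0757)

p̂ = 29/513 = 0.05653; z = 1.645, so z² = 2.706025.
1 + z²/n = 1.005275.
Adjusted center: (0.05653 + z²/(2n))/1.005275 = 0.05886.
Radicand: p̂(1−p̂)/n + z²/(4n²) = 0.000103966 + 0.000002571 = 0.000106537.
Half-width = z·√(radicand)/denom = 1.645·0.010322/1.005275 = 0.01689.
So the interval runs from 0.0420 to 0.0757.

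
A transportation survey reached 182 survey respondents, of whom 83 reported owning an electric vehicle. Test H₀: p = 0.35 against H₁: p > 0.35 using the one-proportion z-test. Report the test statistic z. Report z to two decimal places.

z = 3.00

p̂ = 83/182 = 0.45604.
Null standard error: √(0.35·0.65/182) = √0.001250000 = 0.035355.
z = (0.45604 − 0.35)/0.035355 = 0.10604/0.035355 = 3.00.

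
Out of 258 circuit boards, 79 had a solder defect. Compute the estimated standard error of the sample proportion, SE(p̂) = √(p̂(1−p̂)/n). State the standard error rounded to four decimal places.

SE = 0.0287

With x = 79 successes in n = 258, p̂ = 0.30620.
p̂(1−p̂) = 0.30620·0.69380 = 0.212442.
SE = √(0.212442/258) = √0.000823419 = 0.0287.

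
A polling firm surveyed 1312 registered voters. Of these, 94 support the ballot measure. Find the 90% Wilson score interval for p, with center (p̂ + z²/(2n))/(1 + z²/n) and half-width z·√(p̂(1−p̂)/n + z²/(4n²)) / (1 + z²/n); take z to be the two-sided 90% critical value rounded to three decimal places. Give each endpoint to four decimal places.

p̂ = 94/1312 = 0.07165; z = 1.645, so z² = 2.706025.
1 + z²/n = 1.002063.
Adjusted center: (0.07165 + z²/(2n))/1.002063 = 0.07253.
Radicand: p̂(1−p̂)/n + z²/(4n²) = 0.000050696 + 0.000000393 = 0.000051089.
Half-width = z·√(radicand)/denom = 1.645·0.007148/1.002063 = 0.01173.
CI: 0.07253 ± 0.01173 = (0.0608, 0.0843).

(0.0608, 0.0843)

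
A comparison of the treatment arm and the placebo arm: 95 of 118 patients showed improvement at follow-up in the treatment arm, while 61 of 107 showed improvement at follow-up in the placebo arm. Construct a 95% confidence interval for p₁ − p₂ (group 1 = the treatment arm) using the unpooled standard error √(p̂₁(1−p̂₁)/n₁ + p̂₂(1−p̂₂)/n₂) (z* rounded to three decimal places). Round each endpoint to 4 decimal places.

(0.1171, 0.3529)

p̂₁ = 95/118 = 0.80508, p̂₂ = 61/107 = 0.57009; p̂₁ − p̂₂ = 0.23499.
SE = √(0.001329858 + 0.002290532) = √0.003620390 = 0.060170.
For 95% confidence, z* = 1.960. Margin of error = 0.11793.
So the interval runs from 0.1171 to 0.3529.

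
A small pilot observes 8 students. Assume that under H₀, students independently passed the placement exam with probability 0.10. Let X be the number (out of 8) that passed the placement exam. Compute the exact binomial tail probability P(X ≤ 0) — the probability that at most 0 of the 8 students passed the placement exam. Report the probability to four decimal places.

P = 0.4305

X ~ Binomial(n=8, p=0.10).
P(X ≤ 0) = C(8,0)·0.10^0·0.90^8.
= 0.430467 = 0.4305.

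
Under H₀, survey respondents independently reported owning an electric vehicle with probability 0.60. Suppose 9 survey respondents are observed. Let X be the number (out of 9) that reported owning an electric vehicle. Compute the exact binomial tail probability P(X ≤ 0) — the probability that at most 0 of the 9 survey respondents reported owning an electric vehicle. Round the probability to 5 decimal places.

P = 0.00026

X is binomial with n = 9 and p = 0.60.
P(X ≤ 0) = C(9,0)·0.60^0·0.40^9.
= 0.000262 = 0.00026.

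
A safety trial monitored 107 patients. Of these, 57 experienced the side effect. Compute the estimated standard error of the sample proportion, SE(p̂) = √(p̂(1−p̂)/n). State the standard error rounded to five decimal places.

SE = 0.04823

With x = 57 successes in n = 107, p̂ = 0.53271.
p̂(1−p̂) = 0.53271·0.46729 = 0.248930.
SE = √(0.248930/107) = √0.002326449 = 0.04823.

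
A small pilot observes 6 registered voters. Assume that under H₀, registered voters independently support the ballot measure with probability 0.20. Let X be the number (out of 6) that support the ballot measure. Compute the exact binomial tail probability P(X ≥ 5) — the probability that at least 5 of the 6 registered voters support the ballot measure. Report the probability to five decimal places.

X ~ Binomial(n=6, p=0.20).
P(X ≥ 5) = C(6,5)·0.20^5·0.80^1 + C(6,6)·0.20^6·0.80^0.
= 0.001536 + 0.000064 = 0.00160.

P = 0.00160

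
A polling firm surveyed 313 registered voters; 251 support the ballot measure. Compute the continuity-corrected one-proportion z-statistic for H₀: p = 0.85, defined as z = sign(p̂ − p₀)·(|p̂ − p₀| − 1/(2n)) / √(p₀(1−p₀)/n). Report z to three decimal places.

z = -2.303

p̂ = 251/313 = 0.80192. p̂ − p₀ = -0.048083.
1/(2n) = 0.001597.
Corrected numerator: |-0.048083| − 0.001597 = 0.046486.
Under H₀, SE = √(p₀(1−p₀)/n) = √(0.85·0.15/313) = √0.000407348 = 0.020183.
z = −0.046486/0.020183 = -2.303.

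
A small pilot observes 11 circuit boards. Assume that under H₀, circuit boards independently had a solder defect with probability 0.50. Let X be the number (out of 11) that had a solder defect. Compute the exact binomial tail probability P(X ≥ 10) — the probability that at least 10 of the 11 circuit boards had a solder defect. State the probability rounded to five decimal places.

P = 0.00586

X is binomial with n = 11 and p = 0.50.
P(X ≥ 10) = C(11,10)·0.50^10·0.50^1 + C(11,11)·0.50^11·0.50^0.
= 0.005371 + 0.000488 = 0.00586.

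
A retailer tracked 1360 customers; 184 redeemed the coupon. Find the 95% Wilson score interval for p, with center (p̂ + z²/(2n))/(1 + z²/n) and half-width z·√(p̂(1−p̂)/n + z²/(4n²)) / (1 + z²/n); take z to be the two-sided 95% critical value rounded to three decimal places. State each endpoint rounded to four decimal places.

p̂ = 184/1360 = 0.13529; z = 1.960, so z² = 3.841600.
Denominator 1 + z²/n = 1 + 3.841600/1360 = 1.002825.
Center = (0.13529 + 0.001412)/1.002825 = 0.13632.
Radicand: p̂(1−p̂)/n + z²/(4n²) = 0.000086022 + 0.000000519 = 0.000086541.
Half-width = z·√(radicand)/denom = 1.960·0.009303/1.002825 = 0.01818.
Interval: 0.13632 ± 0.01818 → (0.1181, 0.1545).

(0.1181, 0.1545)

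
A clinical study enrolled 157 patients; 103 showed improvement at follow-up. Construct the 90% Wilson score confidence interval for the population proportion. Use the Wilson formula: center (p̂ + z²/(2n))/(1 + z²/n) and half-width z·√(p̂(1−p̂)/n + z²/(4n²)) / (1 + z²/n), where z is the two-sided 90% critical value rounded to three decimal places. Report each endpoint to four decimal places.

Here p̂ = 103/157 = 0.65605 and z = 1.645 (z² = 2.706025).
Denominator 1 + z²/n = 1 + 2.706025/157 = 1.017236.
Center = (0.65605 + 0.008618)/1.017236 = 0.65341.
Radicand: p̂(1−p̂)/n + z²/(4n²) = 0.001437249 + 0.000027446 = 0.001464695.
Half-width = 1.645·√0.001464695/1.017236 = 0.06189.
Interval: 0.65341 ± 0.06189 → (0.5915, 0.7153).

(0.5915, 0.7153)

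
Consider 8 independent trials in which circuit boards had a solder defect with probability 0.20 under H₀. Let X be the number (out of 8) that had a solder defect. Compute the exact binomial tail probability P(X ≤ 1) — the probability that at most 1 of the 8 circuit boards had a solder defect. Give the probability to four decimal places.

X ~ Binomial(n=8, p=0.20).
P(X ≤ 1) = C(8,0)·0.20^0·0.80^8 + C(8,1)·0.20^1·0.80^7.
= 0.167772 + 0.335544 = 0.5033.

P = 0.5033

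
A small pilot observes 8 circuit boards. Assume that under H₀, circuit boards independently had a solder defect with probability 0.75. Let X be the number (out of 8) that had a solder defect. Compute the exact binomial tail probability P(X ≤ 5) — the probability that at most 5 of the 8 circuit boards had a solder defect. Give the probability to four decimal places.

X is binomial with n = 8 and p = 0.75.
P(X ≤ 5) = Σ_{j=0}^{5} C(8,j)·0.75^j·0.25^{8−j}.
= 0.000015 + 0.000366 + 0.003845 + 0.023071 + 0.086517 + 0.207642 = 0.3215.

P = 0.3215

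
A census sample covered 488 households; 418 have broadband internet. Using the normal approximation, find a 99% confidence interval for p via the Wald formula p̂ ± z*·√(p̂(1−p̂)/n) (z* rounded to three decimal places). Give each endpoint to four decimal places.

(0.8157, 0.8974)

The sample proportion is 418/488 = 0.85656.
SE(p̂) = √(0.85656·0.14344/488) = 0.015867.
z* = 2.576 at the 99% level.
Margin = 2.576·0.015867 = 0.04087.
So the interval runs from 0.8157 to 0.8974.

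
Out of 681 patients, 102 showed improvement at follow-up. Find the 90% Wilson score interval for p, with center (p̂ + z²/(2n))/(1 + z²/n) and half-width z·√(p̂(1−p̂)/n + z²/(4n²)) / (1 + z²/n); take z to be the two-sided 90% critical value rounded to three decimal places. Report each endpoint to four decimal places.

(0.1287, 0.1737)

p̂ = 102/681 = 0.14978; z = 1.645, so z² = 2.706025.
1 + z²/n = 1.003974.
Center = (0.14978 + 0.001987)/1.003974 = 0.15117.
Radicand: p̂(1−p̂)/n + z²/(4n²) = 0.000186998 + 0.000001459 = 0.000188457.
Half-width = 1.645·√0.000188457/1.003974 = 0.02249.
CI: 0.15117 ± 0.02249 = (0.1287, 0.1737).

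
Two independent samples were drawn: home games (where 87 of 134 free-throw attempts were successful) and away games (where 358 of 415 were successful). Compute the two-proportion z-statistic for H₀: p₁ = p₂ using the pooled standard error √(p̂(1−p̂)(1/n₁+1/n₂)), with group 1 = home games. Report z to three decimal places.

z = -5.481

Sample proportions: p̂₁ = 87/134 = 0.64925 and p̂₂ = 358/415 = 0.86265.
Pooled p̂ = (87+358)/(134+415) = 445/549 = 0.81056.
Pooled SE = √[0.1535496·0.00987233] ≈ 0.038934.
z = (p̂₁ − p̂₂)/SE = (0.64925 − 0.86265)/0.038934 = -0.21340/0.038934 = -5.481.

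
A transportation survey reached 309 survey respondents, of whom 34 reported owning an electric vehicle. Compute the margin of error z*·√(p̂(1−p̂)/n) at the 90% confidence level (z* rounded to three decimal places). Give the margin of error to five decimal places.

ME = 0.02928

Sample proportion p̂ = 34/309 = 0.11003.
SE = √(p̂(1−p̂)/n) = √(0.097925/309) = 0.017802.
For 90% confidence, z* = 1.645.
ME = 1.645·0.017802 = 0.02928.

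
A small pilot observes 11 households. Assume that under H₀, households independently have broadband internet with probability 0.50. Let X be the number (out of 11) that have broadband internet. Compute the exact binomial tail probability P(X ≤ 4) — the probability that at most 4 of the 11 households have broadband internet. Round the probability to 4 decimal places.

X is binomial with n = 11 and p = 0.50.
P(X ≤ 4) = Σ_{j=0}^{4} C(11,j)·0.50^j·0.50^{11−j}.
= 0.000488 + 0.005371 + 0.026855 + 0.080566 + 0.161133 = 0.2744.

P = 0.2744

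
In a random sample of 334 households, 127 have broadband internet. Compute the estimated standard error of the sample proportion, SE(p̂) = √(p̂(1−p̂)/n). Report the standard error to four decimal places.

SE = 0.0266

The sample proportion is 127/334 = 0.38024.
p̂(1−p̂) = 0.38024·0.61976 = 0.235658.
Dividing by n and taking the root: √0.000705563 = 0.0266.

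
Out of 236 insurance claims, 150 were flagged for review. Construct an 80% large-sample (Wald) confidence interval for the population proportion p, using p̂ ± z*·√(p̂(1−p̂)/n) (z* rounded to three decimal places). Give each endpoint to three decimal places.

(0.595, 0.676)

Sample proportion p̂ = 150/236 = 0.63559.
SE = √(p̂(1−p̂)/n) = √(0.231614/236) = 0.031328.
z* = 1.282 at the 80% level.
Margin = 1.282·0.031328 = 0.04016.
Interval: 0.63559 ± 0.04016 → (0.595, 0.676).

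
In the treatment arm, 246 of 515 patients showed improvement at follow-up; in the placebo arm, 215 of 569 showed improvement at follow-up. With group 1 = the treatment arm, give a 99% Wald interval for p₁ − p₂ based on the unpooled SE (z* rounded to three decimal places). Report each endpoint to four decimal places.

(0.0226, 0.1770)

p̂₁ = 0.47767, p̂₂ = 0.37786, so the observed difference is 0.09981.
Unpooled SE = √(p̂₁(1−p̂₁)/n₁ + p̂₂(1−p̂₂)/n₂) = √(0.000484469 + 0.000413147) = 0.029960.
For 99% confidence, z* = 2.576. Margin = 2.576·0.029960 = 0.07718.
So the interval runs from 0.0226 to 0.1770.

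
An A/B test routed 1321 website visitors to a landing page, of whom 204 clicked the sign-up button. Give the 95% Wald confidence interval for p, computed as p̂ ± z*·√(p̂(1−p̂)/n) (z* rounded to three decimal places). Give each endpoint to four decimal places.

With x = 204 successes in n = 1321, p̂ = 0.15443.
SE(p̂) = √(0.15443·0.84557/1321) = 0.009942.
z* = 1.960 at the 95% level.
Margin = 1.960·0.009942 = 0.01949.
CI: 0.15443 ± 0.01949 = (0.1349, 0.1739).

(0.1349, 0.1739)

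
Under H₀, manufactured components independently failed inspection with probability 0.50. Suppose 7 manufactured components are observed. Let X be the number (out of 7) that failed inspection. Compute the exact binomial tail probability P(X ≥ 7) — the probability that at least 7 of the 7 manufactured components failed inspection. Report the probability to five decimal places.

X ~ Binomial(n=7, p=0.50).
P(X ≥ 7) = C(7,7)·0.50^7·0.50^0.
= 0.007812 = 0.00781.

P = 0.00781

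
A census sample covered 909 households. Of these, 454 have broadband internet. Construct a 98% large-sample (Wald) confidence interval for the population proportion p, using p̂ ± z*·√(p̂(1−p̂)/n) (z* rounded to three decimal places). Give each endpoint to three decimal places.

(0.461, 0.538)

With x = 454 successes in n = 909, p̂ = 0.49945.
Standard error of p̂: √(0.250000/909) = √0.000275027 = 0.016584.
z* = 2.326 at the 98% level.
Margin = 2.326·0.016584 = 0.03857.
Interval: 0.49945 ± 0.03857 → (0.461, 0.538).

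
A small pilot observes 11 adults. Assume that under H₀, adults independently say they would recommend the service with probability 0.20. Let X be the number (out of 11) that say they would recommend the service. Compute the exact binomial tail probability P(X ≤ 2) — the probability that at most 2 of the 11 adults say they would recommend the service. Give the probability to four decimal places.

P = 0.6174

X is binomial with n = 11 and p = 0.20.
P(X ≤ 2) = C(11,0)·0.20^0·0.80^11 + C(11,1)·0.20^1·0.80^10 + C(11,2)·0.20^2·0.80^9.
= 0.085899 + 0.236223 + 0.295279 = 0.6174.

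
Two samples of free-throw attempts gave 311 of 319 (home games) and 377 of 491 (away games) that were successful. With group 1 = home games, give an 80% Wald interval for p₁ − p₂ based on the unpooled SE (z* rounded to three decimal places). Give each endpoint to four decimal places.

(0.1802, 0.2340)

p̂₁ = 0.97492, p̂₂ = 0.76782, so the observed difference is 0.20710.
SE = √(0.000076644 + 0.000363079) = √0.000439723 = 0.020970.
z* = 1.282 at the 80% level. Margin of error = 0.02688.
Interval: 0.20710 ± 0.02688 → (0.1802, 0.2340).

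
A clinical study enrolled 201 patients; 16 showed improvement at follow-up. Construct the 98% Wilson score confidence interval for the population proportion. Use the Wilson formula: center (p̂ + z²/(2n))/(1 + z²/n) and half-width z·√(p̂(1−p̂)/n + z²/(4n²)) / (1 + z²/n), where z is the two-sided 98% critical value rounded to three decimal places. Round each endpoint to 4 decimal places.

(0.0454, 0.1358)

Here p̂ = 16/201 = 0.07960 and z = 2.326 (z² = 5.410276).
Denominator 1 + z²/n = 1 + 5.410276/201 = 1.026917.
Center = (0.07960 + 0.013458)/1.026917 = 0.09062.
Radicand: p̂(1−p̂)/n + z²/(4n²) = 0.000364505 + 0.000033479 = 0.000397984.
Half-width = z·√(radicand)/denom = 2.326·0.019950/1.026917 = 0.04519.
So the interval runs from 0.0454 to 0.1358.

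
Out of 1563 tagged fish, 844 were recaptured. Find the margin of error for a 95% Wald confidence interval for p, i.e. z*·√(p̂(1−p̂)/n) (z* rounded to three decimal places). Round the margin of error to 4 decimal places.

ME = 0.0247

The sample proportion is 844/1563 = 0.53999.
SE(p̂) = √(0.53999·0.46001/1563) = 0.012607.
For 95% confidence, z* = 1.960.
ME = 1.960·0.012607 = 0.0247.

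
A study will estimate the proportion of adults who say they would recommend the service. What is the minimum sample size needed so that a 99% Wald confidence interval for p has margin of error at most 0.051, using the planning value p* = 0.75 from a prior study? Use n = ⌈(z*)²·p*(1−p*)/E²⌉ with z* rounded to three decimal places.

n = 479

For 99% confidence, z* = 2.576.
p*(1−p*) = 0.1875.
Required n before rounding: 6.635776 × 0.1875 / 0.051² = 478.358.
Rounding up, n = 479.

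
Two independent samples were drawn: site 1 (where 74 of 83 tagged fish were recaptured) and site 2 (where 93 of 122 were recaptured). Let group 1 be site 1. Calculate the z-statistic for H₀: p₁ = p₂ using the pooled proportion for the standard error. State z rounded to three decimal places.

z = 2.338

Sample proportions: p̂₁ = 74/83 = 0.89157 and p̂₂ = 93/122 = 0.76230.
Pooled p̂ = (74+93)/(83+122) = 167/205 = 0.81463.
SE = √[p̂(1−p̂)(1/n₁+1/n₂)] = √[0.81463·0.18537·(1/83+1/122)] ≈ 0.055291.
z = 0.12927/0.055291 = 2.338.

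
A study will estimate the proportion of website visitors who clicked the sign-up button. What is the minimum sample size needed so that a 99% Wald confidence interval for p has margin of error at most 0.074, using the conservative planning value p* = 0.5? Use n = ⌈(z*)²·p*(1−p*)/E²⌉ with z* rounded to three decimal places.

n = 303

The 99% critical value is z* = 2.576.
p*(1−p*) = 0.50·0.50 = 0.2500.
Required n before rounding: 6.635776 × 0.2500 / 0.074² = 302.948.
Rounding up, n = 303.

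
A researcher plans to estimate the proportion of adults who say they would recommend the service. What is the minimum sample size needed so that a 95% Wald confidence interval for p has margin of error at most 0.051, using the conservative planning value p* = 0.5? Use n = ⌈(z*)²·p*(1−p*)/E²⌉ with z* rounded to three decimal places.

z* = 1.960 at the 95% level.
p*(1−p*) = 0.2500.
Required n before rounding: 3.841600 × 0.2500 / 0.051² = 369.243.
Rounding up, n = 370.

n = 370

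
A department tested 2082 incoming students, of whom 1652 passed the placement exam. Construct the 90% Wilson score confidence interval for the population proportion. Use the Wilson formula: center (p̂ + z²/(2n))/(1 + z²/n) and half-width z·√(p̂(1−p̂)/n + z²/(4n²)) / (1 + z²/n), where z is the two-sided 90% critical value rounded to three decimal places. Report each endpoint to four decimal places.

Here p̂ = 1652/2082 = 0.79347 and z = 1.645 (z² = 2.706025).
Denominator 1 + z²/n = 1 + 2.706025/2082 = 1.001300.
Adjusted center: (0.79347 + z²/(2n))/1.001300 = 0.79309.
Radicand: p̂(1−p̂)/n + z²/(4n²) = 0.000078711 + 0.000000156 = 0.000078867.
Half-width = z·√(radicand)/denom = 1.645·0.008881/1.001300 = 0.01459.
Interval: 0.79309 ± 0.01459 → (0.7785, 0.8077).

(0.7785, 0.8077)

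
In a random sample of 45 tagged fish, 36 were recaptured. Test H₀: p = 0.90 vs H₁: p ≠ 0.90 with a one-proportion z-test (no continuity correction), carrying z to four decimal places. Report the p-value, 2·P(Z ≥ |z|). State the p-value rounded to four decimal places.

p-value = 0.0253

The sample proportion is 36/45 = 0.80000.
Null standard error: √(0.90·0.10/45) = √0.002000000 = 0.044721.
Test statistic (full precision, shown to 4 dp): z = (36/45 − 0.90)/SE₀ ≈ -2.2361.
p-value = 2·P(Z ≥ |z|) with z = -2.2361 → 0.0253.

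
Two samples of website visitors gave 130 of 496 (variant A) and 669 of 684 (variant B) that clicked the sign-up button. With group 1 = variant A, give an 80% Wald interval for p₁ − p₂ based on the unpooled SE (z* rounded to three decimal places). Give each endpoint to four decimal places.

(-0.7423, -0.6897)

p̂₁ = 130/496 = 0.26210, p̂₂ = 669/684 = 0.97807; p̂₁ − p̂₂ = -0.71597.
SE = √(0.000389923 + 0.000031358) = √0.000421281 = 0.020525.
The 80% critical value is z* = 1.282. Margin = 1.282·0.020525 = 0.02631.
CI: -0.71597 ± 0.02631 = (-0.7423, -0.6897).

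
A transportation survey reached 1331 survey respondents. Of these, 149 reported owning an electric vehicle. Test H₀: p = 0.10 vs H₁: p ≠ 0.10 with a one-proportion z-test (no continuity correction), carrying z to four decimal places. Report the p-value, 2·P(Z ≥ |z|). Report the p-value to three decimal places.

With x = 149 successes in n = 1331, p̂ = 0.11195.
SE₀ = √(0.10·0.90/1331) = 0.008223.
Test statistic (full precision, shown to 4 dp): z = (149/1331 − 0.10)/SE₀ ≈ 1.4527.
p-value = 2·P(Z ≥ |z|) with z = 1.4527 → 0.146.

p-value = 0.146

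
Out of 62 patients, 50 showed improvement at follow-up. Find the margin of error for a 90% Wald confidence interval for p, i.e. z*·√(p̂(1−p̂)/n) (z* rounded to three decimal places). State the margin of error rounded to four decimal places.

ME = 0.0825

With x = 50 successes in n = 62, p̂ = 0.80645.
Standard error of p̂: √(0.156087/62) = √0.002517539 = 0.050175.
The 90% critical value is z* = 1.645.
So ME = 0.0825.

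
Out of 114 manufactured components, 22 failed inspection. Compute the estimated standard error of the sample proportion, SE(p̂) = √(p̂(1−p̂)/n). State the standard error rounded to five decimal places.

p̂ = 22/114 = 0.19298.
p̂(1−p̂) = 0.155739.
SE = √(0.155739/114) = 0.03696.

SE = 0.03696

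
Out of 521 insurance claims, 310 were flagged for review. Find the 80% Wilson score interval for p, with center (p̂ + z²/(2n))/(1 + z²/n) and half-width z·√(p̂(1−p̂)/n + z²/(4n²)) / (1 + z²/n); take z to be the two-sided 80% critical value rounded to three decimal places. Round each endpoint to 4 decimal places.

p̂ = 310/521 = 0.59501; z = 1.282, so z² = 1.643524.
1 + z²/n = 1.003155.
Adjusted center: (0.59501 + z²/(2n))/1.003155 = 0.59471.
Radicand: p̂(1−p̂)/n + z²/(4n²) = 0.000462520 + 0.000001514 = 0.000464034.
Half-width = 1.282·√0.000464034/1.003155 = 0.02753.
CI: 0.59471 ± 0.02753 = (0.5672, 0.6222).

(0.5672, 0.6222)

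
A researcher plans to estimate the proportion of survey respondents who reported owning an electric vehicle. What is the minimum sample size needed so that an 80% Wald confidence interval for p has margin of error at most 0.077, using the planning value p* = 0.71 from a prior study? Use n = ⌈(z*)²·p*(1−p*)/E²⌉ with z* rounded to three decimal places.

n = 58

For 80% confidence, z* = 1.282.
p*(1−p*) = 0.71·0.29 = 0.2059.
Required n before rounding: 1.643524 × 0.2059 / 0.077² = 57.076.
⌈57.076⌉ = 58.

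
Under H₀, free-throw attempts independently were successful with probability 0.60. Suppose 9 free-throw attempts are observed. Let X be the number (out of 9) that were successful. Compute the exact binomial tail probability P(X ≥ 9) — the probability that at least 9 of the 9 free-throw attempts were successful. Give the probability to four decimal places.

P = 0.0101

X is binomial with n = 9 and p = 0.60.
P(X ≥ 9) = C(9,9)·0.60^9·0.40^0.
= 0.010078 = 0.0101.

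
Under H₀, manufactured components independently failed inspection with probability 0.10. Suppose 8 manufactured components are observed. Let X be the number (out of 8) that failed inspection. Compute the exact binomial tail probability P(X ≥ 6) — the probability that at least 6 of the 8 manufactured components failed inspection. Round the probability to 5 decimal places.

X ~ Binomial(n=8, p=0.10).
P(X ≥ 6) = C(8,6)·0.10^6·0.90^2 + C(8,7)·0.10^7·0.90^1 + C(8,8)·0.10^8·0.90^0.
= 0.000023 + 0.000001 + 0.000000 = 0.00002.

P = 0.00002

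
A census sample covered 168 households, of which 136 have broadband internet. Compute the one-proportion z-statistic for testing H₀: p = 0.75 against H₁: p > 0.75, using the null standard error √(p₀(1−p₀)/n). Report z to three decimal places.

p̂ = 136/168 = 0.80952.
Under H₀, SE = √(p₀(1−p₀)/n) = √(0.75·0.25/168) = √0.001116071 = 0.033408.
z = (p̂ − p₀)/SE = (0.80952 − 0.75)/0.033408 = 1.782.

z = 1.782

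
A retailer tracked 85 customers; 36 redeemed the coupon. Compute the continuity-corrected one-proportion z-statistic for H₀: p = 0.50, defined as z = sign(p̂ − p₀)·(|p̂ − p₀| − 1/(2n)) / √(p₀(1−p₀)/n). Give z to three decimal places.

z = -1.302

With x = 36 successes in n = 85, p̂ = 0.42353. p̂ − p₀ = -0.076471.
Continuity correction 1/(2n) = 1/170 = 0.005882.
Corrected numerator: |-0.076471| − 0.005882 = 0.070589.
Null standard error: √(0.50·0.50/85) = √0.002941176 = 0.054233.
z = (−)0.070589/0.054233 = -1.302.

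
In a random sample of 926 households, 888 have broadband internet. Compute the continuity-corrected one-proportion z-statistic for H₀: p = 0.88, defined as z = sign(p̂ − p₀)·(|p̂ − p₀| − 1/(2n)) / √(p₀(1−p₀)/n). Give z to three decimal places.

z = 7.344

p̂ = 888/926 = 0.95896. p̂ − p₀ = 0.078963.
Continuity correction 1/(2n) = 1/1852 = 0.000540.
Corrected numerator: |0.078963| − 0.000540 = 0.078423.
Null standard error: √(0.88·0.12/926) = √0.000114039 = 0.010679.
z = +0.078423/0.010679 = 7.344.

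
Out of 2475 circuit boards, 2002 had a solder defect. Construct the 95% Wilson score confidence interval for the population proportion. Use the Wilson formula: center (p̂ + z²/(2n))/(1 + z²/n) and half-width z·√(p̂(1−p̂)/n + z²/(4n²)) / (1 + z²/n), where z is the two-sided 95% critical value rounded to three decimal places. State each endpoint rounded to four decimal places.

Here p̂ = 2002/2475 = 0.80889 and z = 1.960 (z² = 3.841600).
1 + z²/n = 1.001552.
Center = (0.80889 + 0.000776)/1.001552 = 0.80841.
Radicand: p̂(1−p̂)/n + z²/(4n²) = 0.000062460 + 0.000000157 = 0.000062617.
Half-width = 1.960·√0.000062617/1.001552 = 0.01549.
Interval: 0.80841 ± 0.01549 → (0.7929, 0.8239).

(0.7929, 0.8239)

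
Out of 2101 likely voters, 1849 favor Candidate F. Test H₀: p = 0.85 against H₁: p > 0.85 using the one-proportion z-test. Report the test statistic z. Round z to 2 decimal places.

z = 3.86

The sample proportion is 1849/2101 = 0.88006.
SE₀ = √(0.85·0.15/2101) = 0.007790.
z = (0.88006 − 0.85)/0.007790 = 0.03006/0.007790 = 3.86.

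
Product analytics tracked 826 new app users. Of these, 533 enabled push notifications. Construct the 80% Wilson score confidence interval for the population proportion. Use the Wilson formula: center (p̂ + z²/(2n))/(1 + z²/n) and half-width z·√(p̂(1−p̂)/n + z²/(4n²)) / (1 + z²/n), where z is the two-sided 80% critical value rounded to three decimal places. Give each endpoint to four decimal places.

p̂ = 533/826 = 0.64528; z = 1.282, so z² = 1.643524.
1 + z²/n = 1.001990.
Adjusted center: (0.64528 + z²/(2n))/1.001990 = 0.64499.
Radicand: p̂(1−p̂)/n + z²/(4n²) = 0.000277112 + 0.000000602 = 0.000277714.
Half-width = z·√(radicand)/denom = 1.282·0.016665/1.001990 = 0.02132.
CI: 0.64499 ± 0.02132 = (0.6237, 0.6663).

(0.6237, 0.6663)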